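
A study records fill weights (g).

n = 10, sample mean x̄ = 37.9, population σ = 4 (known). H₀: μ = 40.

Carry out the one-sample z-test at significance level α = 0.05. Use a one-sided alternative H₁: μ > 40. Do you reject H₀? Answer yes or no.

reject H₀: no

SE = σ/√n = 4/√10 = 1.2649
z = (x̄−μ₀)/SE = (37.9−40)/1.2649 = -1.6602
p-value (one-sided, H₁ greater) = 0.95156
At α=0.05: p ≥ α → fail to reject H₀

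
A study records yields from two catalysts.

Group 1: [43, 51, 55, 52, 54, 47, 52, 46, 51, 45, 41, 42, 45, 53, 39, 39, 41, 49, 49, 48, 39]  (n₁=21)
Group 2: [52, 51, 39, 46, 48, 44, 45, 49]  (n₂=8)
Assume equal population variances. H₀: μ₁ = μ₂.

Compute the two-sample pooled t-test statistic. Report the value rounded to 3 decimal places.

x̄₁=46.714, s₁=5.255, n₁=21
x̄₂=46.750, s₂=4.200, n₂=8
s_p² = [20·5.255² + 7·4.200²]/27 = 25.0291
SE = √(s_p²·(1/21+1/8)) = 2.0786
t = (46.714−46.750)/2.0786 = -0.0172
df = 27

test statistic = -0.017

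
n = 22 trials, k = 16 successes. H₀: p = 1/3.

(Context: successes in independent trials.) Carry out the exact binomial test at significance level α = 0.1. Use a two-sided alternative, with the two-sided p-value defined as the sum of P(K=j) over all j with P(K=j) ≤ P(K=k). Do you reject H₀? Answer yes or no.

Exact binomial: n=22, k=16, p₀=1/3=0.3333
P(X=j) = C(n,j)·p₀^j·(1−p₀)^(n−j); p = Σ P(X=j) over j with P(X=j) ≤ P(X=16)
p-value (two-sided) = 0.00032
At α=0.1: p < α → reject H₀

reject H₀: yes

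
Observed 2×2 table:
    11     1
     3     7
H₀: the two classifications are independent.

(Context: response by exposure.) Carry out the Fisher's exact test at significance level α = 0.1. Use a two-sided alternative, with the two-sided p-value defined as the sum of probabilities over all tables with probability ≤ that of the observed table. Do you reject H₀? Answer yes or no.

reject H₀: yes

Margins: r₁=12, r₂=10, c₁=14, c₂=8, n=22
p_obs = C(12,11)·C(10,3)/C(22,14); sum pmf over tables with pmf ≤ p_obs
p-value (two-sided) = 0.00619
At α=0.1: p < α → reject H₀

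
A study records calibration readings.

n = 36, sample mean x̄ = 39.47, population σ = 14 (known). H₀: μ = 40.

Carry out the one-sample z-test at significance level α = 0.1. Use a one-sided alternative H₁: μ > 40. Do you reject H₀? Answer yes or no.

reject H₀: no

SE = σ/√n = 14/√36 = 2.3333
z = (x̄−μ₀)/SE = (39.47−40)/2.3333 = -0.2271
p-value (one-sided, H₁ greater) = 0.58984
At α=0.1: p ≥ α → fail to reject H₀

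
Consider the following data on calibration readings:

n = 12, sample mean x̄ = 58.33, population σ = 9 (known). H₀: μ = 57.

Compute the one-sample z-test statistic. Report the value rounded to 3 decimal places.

test statistic = 0.512

SE = σ/√n = 9/√12 = 2.5981
z = (x̄−μ₀)/SE = (58.33−57)/2.5981 = 0.5119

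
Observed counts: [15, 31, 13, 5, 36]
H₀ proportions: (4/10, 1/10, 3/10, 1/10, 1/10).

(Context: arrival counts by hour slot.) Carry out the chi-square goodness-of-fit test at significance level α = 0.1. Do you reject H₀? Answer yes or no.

n = 100; E_i = n·p_i = [40.00, 10.00, 30.00, 10.00, 10.00]
χ² = (15−40.00)²/40.00 + (31−10.00)²/10.00 + (13−30.00)²/30.00 + (5−10.00)²/10.00 + (36−10.00)²/10.00 = 139.4583
df = 4
p-value (upper-tail) = 0.00000
At α=0.1: p < α → reject H₀

reject H₀: yes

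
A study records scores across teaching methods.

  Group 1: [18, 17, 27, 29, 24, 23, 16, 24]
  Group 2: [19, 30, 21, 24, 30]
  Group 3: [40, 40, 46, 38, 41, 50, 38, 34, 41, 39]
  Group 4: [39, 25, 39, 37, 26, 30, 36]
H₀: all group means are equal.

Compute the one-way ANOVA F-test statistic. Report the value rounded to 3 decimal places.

Group means [22.25, 24.80, 40.70, 33.14], grand mean 31.367
SSB = Σnᵢ(x̄ᵢ−x̄)² = 1773.710; SSW = ΣΣ(x−x̄ᵢ)² = 659.257
MSB = 1773.710/3 = 591.2365; MSW = 659.257/26 = 25.3560
F = MSB/MSW = 23.3174
df = (3, 26)

test statistic = 23.317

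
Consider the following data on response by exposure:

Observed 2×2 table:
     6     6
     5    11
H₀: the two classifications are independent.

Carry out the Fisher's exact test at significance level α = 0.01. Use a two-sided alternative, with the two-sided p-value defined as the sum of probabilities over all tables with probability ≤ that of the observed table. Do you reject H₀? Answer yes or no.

Margins: r₁=12, r₂=16, c₁=11, c₂=17, n=28
p_obs = C(12,6)·C(16,5)/C(28,11); sum pmf over tables with pmf ≤ p_obs
p-value (two-sided) = 0.44095
At α=0.01: p ≥ α → fail to reject H₀

reject H₀: no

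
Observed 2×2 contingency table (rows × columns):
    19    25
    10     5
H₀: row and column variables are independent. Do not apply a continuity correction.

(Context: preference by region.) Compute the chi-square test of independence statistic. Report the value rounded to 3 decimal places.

Row totals [44, 15], col totals [29, 30], n=59
χ² = (19−21.63)²/21.63 + (25−22.37)²/22.37 + (10−7.37)²/7.37 + (5−7.63)²/7.63 = 2.4686
df = 1

test statistic = 2.469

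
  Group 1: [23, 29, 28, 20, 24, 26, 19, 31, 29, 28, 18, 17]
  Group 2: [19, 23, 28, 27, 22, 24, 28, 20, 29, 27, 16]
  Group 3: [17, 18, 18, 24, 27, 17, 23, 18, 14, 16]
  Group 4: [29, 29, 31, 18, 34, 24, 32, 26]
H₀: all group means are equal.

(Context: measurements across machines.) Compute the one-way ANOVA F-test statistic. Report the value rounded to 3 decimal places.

Group means [24.33, 23.91, 19.20, 27.88], grand mean 23.659
SSB = Σnᵢ(x̄ᵢ−x̄)² = 347.169; SSW = ΣΣ(x−x̄ᵢ)² = 778.051
MSB = 347.169/3 = 115.7229; MSW = 778.051/37 = 21.0284
F = MSB/MSW = 5.5032
df = (3, 37)

test statistic = 5.503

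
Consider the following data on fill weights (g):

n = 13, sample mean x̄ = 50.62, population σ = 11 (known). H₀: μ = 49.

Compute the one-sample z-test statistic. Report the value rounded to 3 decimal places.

SE = σ/√n = 11/√13 = 3.0509
z = (x̄−μ₀)/SE = (50.62−49)/3.0509 = 0.5310

test statistic = 0.531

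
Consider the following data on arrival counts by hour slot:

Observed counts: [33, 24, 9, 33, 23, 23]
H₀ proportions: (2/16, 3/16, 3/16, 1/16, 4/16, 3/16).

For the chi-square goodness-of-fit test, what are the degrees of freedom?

df = k − 1 = 6 − 1 = 5

degrees of freedom = 5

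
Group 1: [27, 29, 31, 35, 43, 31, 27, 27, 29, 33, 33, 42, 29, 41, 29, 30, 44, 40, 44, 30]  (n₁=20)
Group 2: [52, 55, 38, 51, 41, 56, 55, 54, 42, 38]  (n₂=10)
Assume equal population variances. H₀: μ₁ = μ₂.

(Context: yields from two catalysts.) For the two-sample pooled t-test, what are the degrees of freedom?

degrees of freedom = 28

df = n₁ + n₂ − 2 = 20 + 10 − 2 = 28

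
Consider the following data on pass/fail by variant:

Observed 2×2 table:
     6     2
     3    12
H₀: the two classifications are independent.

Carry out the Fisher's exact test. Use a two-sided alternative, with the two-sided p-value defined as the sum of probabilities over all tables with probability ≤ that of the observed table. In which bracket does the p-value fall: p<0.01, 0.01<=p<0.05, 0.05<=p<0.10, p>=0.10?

Margins: r₁=8, r₂=15, c₁=9, c₂=14, n=23
p_obs = C(8,6)·C(15,3)/C(23,9); sum pmf over tables with pmf ≤ p_obs
p-value (two-sided) = 0.02276
→ bracket: 0.01<=p<0.05

p-value bracket: 0.01<=p<0.05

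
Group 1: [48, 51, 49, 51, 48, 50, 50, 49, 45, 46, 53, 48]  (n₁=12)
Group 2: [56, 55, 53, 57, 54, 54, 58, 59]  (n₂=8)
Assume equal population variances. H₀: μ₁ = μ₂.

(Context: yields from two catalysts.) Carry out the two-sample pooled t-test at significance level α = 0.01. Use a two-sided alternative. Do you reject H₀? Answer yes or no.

reject H₀: yes

x̄₁=49.000, s₁=2.216, n₁=12
x̄₂=55.750, s₂=2.121, n₂=8
s_p² = [11·2.216² + 7·2.121²]/18 = 4.7500
SE = √(s_p²·(1/12+1/8)) = 0.9948
t = (49.000−55.750)/0.9948 = -6.7854
df = 18
p-value (two-sided) = 0.00000
At α=0.01: p < α → reject H₀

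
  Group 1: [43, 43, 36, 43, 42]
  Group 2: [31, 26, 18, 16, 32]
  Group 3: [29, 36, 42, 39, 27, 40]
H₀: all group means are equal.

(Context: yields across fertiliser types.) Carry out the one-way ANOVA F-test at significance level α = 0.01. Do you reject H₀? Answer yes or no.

Group means [41.40, 24.60, 35.50], grand mean 33.938
SSB = Σnᵢ(x̄ᵢ−x̄)² = 729.037; SSW = ΣΣ(x−x̄ᵢ)² = 441.900
MSB = 729.037/2 = 364.5187; MSW = 441.900/13 = 33.9923
F = MSB/MSW = 10.7236
df = (2, 13)
p-value (upper-tail) = 0.00177
At α=0.01: p < α → reject H₀

reject H₀: yes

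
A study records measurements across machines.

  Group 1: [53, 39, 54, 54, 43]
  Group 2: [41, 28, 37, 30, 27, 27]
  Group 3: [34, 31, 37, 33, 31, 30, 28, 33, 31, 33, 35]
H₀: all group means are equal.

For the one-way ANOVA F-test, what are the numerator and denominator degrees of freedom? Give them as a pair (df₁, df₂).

k = 3 groups, N = 22 total
df = (k−1, N−k) = (3−1, 22−3) = (2, 19)

degrees of freedom = [2, 19]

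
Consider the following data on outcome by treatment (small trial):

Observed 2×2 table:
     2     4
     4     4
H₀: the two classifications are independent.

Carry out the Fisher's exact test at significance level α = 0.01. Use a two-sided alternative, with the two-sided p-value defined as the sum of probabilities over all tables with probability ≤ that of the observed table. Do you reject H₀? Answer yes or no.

Margins: r₁=6, r₂=8, c₁=6, c₂=8, n=14
p_obs = C(6,2)·C(8,4)/C(14,6); sum pmf over tables with pmf ≤ p_obs
p-value (two-sided) = 0.62704
At α=0.01: p ≥ α → fail to reject H₀

reject H₀: no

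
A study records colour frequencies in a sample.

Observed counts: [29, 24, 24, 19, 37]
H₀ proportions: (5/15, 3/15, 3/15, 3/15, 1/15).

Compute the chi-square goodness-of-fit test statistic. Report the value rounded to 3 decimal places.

n = 133; E_i = n·p_i = [44.33, 26.60, 26.60, 26.60, 8.87]
χ² = (29−44.33)²/44.33 + (24−26.60)²/26.60 + (24−26.60)²/26.60 + (19−26.60)²/26.60 + (37−8.87)²/8.87 = 97.2481
df = 4

test statistic = 97.248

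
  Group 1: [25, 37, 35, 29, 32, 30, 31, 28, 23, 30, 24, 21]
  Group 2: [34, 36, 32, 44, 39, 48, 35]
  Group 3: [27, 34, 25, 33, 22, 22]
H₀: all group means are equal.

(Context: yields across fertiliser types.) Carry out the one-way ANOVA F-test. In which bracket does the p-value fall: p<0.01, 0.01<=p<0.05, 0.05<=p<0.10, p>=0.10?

p-value bracket: p<0.01

Group means [28.75, 38.29, 27.17], grand mean 31.040
SSB = Σnᵢ(x̄ᵢ−x̄)² = 520.448; SSW = ΣΣ(x−x̄ᵢ)² = 596.512
MSB = 520.448/2 = 260.2240; MSW = 596.512/22 = 27.1142
F = MSB/MSW = 9.5973
df = (2, 22)
p-value (upper-tail) = 0.00101
→ bracket: p<0.01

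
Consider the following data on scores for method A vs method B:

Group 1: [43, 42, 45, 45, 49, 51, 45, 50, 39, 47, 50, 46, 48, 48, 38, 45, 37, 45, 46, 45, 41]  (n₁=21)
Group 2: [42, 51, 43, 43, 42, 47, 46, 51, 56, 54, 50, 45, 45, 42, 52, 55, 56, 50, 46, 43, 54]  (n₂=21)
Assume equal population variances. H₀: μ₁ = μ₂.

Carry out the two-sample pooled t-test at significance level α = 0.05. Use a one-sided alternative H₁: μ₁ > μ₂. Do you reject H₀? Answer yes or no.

x̄₁=45.000, s₁=3.899, n₁=21
x̄₂=48.238, s₂=4.999, n₂=21
s_p² = [20·3.899² + 20·4.999²]/40 = 20.0952
SE = √(s_p²·(1/21+1/21)) = 1.3834
t = (45.000−48.238)/1.3834 = -2.3407
df = 40
p-value (one-sided, H₁ greater) = 0.98784
At α=0.05: p ≥ α → fail to reject H₀

reject H₀: no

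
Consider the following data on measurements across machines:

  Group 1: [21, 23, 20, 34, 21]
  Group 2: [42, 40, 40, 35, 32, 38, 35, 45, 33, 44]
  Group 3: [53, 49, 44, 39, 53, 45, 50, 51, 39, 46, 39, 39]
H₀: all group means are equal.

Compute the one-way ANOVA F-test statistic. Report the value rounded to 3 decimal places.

Group means [23.80, 38.40, 45.58], grand mean 38.889
SSB = Σnᵢ(x̄ᵢ−x̄)² = 1678.550; SSW = ΣΣ(x−x̄ᵢ)² = 668.117
MSB = 1678.550/2 = 839.2750; MSW = 668.117/24 = 27.8382
F = MSB/MSW = 30.1483
df = (2, 24)

test statistic = 30.148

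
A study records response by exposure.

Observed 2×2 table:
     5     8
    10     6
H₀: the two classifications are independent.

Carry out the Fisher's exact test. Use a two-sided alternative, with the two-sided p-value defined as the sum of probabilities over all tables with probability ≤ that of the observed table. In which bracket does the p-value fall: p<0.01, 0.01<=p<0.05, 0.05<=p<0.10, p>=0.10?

p-value bracket: p>=0.10

Margins: r₁=13, r₂=16, c₁=15, c₂=14, n=29
p_obs = C(13,5)·C(16,10)/C(29,15); sum pmf over tables with pmf ≤ p_obs
p-value (two-sided) = 0.27230
→ bracket: p>=0.10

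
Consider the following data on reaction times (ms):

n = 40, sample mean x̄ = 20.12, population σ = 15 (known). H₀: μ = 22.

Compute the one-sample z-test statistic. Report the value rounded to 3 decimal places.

SE = σ/√n = 15/√40 = 2.3717
z = (x̄−μ₀)/SE = (20.12−22)/2.3717 = -0.7927

test statistic = -0.793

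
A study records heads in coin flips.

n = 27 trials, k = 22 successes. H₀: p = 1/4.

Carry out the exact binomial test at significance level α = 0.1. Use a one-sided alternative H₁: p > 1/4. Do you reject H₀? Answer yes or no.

Exact binomial: n=27, k=22, p₀=1/4=0.2500
P(X≥22) from Σ C(n,i)·p₀^i·(1−p₀)^(n−i)
p-value (one-sided, H₁ greater) = 0.00000
At α=0.1: p < α → reject H₀

reject H₀: yes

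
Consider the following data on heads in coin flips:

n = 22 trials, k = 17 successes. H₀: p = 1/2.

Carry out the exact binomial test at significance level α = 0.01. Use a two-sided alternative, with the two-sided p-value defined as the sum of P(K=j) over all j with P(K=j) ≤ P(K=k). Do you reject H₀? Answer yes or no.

Exact binomial: n=22, k=17, p₀=1/2=0.5000
P(X=j) = C(n,j)·p₀^j·(1−p₀)^(n−j); p = Σ P(X=j) over j with P(X=j) ≤ P(X=17)
p-value (two-sided) = 0.01690
At α=0.01: p ≥ α → fail to reject H₀

reject H₀: no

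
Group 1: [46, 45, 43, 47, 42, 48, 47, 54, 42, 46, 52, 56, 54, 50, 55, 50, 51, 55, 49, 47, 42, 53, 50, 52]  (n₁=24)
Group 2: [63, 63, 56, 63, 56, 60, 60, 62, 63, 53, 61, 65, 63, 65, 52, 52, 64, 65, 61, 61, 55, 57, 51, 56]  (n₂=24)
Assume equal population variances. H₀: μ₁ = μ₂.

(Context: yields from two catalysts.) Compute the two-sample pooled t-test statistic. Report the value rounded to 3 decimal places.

test statistic = -8.110

x̄₁=49.000, s₁=4.384, n₁=24
x̄₂=59.458, s₂=4.549, n₂=24
s_p² = [23·4.384² + 23·4.549²]/46 = 19.9556
SE = √(s_p²·(1/24+1/24)) = 1.2896
t = (49.000−59.458)/1.2896 = -8.1100
df = 46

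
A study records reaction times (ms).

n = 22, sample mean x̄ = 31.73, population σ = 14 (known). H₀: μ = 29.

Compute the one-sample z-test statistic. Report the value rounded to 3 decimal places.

SE = σ/√n = 14/√22 = 2.9848
z = (x̄−μ₀)/SE = (31.73−29)/2.9848 = 0.9146

test statistic = 0.915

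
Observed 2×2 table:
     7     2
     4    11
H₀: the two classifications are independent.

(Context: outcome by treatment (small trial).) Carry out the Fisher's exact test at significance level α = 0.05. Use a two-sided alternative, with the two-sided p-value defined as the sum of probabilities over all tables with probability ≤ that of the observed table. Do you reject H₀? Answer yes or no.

reject H₀: yes

Margins: r₁=9, r₂=15, c₁=11, c₂=13, n=24
p_obs = C(9,7)·C(15,4)/C(24,11); sum pmf over tables with pmf ≤ p_obs
p-value (two-sided) = 0.03274
At α=0.05: p < α → reject H₀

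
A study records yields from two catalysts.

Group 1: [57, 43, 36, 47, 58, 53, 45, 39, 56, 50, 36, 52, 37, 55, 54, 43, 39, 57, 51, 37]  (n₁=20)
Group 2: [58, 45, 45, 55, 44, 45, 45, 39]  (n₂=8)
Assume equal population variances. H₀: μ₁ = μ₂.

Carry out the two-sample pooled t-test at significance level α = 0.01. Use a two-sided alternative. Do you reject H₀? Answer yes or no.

x̄₁=47.250, s₁=7.966, n₁=20
x̄₂=47.000, s₂=6.256, n₂=8
s_p² = [19·7.966² + 7·6.256²]/26 = 56.9135
SE = √(s_p²·(1/20+1/8)) = 3.1559
t = (47.250−47.000)/3.1559 = 0.0792
df = 26
p-value (two-sided) = 0.93747
At α=0.01: p ≥ α → fail to reject H₀

reject H₀: no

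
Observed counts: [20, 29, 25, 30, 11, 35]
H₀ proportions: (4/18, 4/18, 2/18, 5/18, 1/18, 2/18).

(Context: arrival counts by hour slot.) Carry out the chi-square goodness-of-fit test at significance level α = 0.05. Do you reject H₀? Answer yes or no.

n = 150; E_i = n·p_i = [33.33, 33.33, 16.67, 41.67, 8.33, 16.67]
χ² = (20−33.33)²/33.33 + (29−33.33)²/33.33 + (25−16.67)²/16.67 + (30−41.67)²/41.67 + (11−8.33)²/8.33 + (35−16.67)²/16.67 = 34.3500
df = 5
p-value (upper-tail) = 0.00000
At α=0.05: p < α → reject H₀

reject H₀: yes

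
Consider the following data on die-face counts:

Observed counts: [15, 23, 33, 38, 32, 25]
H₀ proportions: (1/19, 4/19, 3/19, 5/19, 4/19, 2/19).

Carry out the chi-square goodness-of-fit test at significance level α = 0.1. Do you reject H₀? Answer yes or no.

n = 166; E_i = n·p_i = [8.74, 34.95, 26.21, 43.68, 34.95, 17.47]
χ² = (15−8.74)²/8.74 + (23−34.95)²/34.95 + (33−26.21)²/26.21 + (38−43.68)²/43.68 + (32−34.95)²/34.95 + (25−17.47)²/17.47 = 14.5630
df = 5
p-value (upper-tail) = 0.01240
At α=0.1: p < α → reject H₀

reject H₀: yes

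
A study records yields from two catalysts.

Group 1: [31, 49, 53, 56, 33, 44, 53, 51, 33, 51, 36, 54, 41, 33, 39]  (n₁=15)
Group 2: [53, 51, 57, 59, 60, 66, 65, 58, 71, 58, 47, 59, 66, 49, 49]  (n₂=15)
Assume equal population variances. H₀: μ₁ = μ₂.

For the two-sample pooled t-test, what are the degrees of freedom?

degrees of freedom = 28

df = n₁ + n₂ − 2 = 15 + 15 − 2 = 28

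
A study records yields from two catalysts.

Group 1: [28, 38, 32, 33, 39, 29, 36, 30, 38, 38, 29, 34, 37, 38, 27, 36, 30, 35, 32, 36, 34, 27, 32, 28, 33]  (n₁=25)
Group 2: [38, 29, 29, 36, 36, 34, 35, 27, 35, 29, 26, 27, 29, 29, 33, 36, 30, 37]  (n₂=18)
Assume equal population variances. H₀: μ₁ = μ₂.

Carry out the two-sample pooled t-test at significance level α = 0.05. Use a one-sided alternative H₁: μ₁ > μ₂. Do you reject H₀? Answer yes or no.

reject H₀: no

x̄₁=33.160, s₁=3.870, n₁=25
x̄₂=31.944, s₂=3.963, n₂=18
s_p² = [24·3.870² + 17·3.963²]/41 = 15.2757
SE = √(s_p²·(1/25+1/18)) = 1.2082
t = (33.160−31.944)/1.2082 = 1.0061
df = 41
p-value (one-sided, H₁ greater) = 0.16013
At α=0.05: p ≥ α → fail to reject H₀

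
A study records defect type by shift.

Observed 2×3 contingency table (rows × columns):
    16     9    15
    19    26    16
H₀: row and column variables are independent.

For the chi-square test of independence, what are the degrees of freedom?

degrees of freedom = 2

df = (r−1)(c−1) = (2−1)·(3−1) = 2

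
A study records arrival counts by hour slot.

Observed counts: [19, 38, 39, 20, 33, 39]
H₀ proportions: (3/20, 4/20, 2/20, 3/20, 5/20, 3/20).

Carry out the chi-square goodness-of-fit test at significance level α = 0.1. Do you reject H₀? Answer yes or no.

reject H₀: yes

n = 188; E_i = n·p_i = [28.20, 37.60, 18.80, 28.20, 47.00, 28.20]
χ² = (19−28.20)²/28.20 + (38−37.60)²/37.60 + (39−18.80)²/18.80 + (20−28.20)²/28.20 + (33−47.00)²/47.00 + (39−28.20)²/28.20 = 35.4007
df = 5
p-value (upper-tail) = 0.00000
At α=0.1: p < α → reject H₀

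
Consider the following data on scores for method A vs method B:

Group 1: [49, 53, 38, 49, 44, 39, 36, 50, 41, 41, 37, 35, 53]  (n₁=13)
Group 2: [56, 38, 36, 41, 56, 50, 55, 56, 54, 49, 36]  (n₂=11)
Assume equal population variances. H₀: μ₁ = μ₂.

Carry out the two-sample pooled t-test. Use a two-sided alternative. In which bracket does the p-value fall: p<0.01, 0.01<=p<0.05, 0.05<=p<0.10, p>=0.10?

x̄₁=43.462, s₁=6.565, n₁=13
x̄₂=47.909, s₂=8.479, n₂=11
s_p² = [12·6.565² + 10·8.479²]/22 = 56.1882
SE = √(s_p²·(1/13+1/11)) = 3.0709
t = (43.462−47.909)/3.0709 = -1.4483
df = 22
p-value (two-sided) = 0.16163
→ bracket: p>=0.10

p-value bracket: p>=0.10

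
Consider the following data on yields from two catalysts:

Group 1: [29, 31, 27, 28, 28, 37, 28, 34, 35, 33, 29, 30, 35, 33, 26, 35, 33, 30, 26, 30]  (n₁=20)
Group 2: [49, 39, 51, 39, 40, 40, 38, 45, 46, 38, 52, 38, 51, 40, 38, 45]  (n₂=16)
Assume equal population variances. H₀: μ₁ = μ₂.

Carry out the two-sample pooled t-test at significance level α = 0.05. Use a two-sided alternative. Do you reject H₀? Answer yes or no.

x̄₁=30.850, s₁=3.313, n₁=20
x̄₂=43.062, s₂=5.297, n₂=16
s_p² = [19·3.313² + 15·5.297²]/34 = 18.5143
SE = √(s_p²·(1/20+1/16)) = 1.4432
t = (30.850−43.062)/1.4432 = -8.4620
df = 34
p-value (two-sided) = 0.00000
At α=0.05: p < α → reject H₀

reject H₀: yes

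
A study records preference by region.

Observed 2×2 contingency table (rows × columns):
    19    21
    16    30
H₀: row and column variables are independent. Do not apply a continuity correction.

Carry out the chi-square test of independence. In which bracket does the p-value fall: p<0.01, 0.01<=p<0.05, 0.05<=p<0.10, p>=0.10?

Row totals [40, 46], col totals [35, 51], n=86
χ² = (19−16.28)²/16.28 + (21−23.72)²/23.72 + (16−18.72)²/18.72 + (30−27.28)²/27.28 = 1.4338
df = 1
p-value (upper-tail) = 0.23115
→ bracket: p>=0.10

p-value bracket: p>=0.10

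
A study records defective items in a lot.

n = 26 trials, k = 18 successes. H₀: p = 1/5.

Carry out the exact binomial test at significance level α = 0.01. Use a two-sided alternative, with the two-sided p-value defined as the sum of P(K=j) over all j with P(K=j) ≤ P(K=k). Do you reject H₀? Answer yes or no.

reject H₀: yes

Exact binomial: n=26, k=18, p₀=1/5=0.2000
P(X=j) = C(n,j)·p₀^j·(1−p₀)^(n−j); p = Σ P(X=j) over j with P(X=j) ≤ P(X=18)
p-value (two-sided) = 0.00000
At α=0.01: p < α → reject H₀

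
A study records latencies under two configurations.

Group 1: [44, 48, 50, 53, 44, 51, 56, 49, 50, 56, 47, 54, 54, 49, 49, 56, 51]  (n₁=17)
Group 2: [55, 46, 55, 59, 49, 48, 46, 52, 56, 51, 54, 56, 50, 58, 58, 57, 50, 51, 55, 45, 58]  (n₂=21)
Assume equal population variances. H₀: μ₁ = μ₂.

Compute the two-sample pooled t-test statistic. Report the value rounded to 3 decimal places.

x̄₁=50.647, s₁=3.807, n₁=17
x̄₂=52.810, s₂=4.400, n₂=21
s_p² = [16·3.807² + 20·4.400²]/36 = 17.1978
SE = √(s_p²·(1/17+1/21)) = 1.3530
t = (50.647−52.810)/1.3530 = -1.5983
df = 36

test statistic = -1.598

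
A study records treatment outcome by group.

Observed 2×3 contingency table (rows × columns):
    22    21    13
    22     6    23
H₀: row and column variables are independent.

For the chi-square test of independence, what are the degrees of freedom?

df = (r−1)(c−1) = (2−1)·(3−1) = 2

degrees of freedom = 2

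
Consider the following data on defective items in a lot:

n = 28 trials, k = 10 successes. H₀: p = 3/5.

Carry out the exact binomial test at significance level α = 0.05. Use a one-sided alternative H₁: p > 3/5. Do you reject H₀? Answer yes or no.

Exact binomial: n=28, k=10, p₀=3/5=0.6000
P(X≥10) from Σ C(n,i)·p₀^i·(1−p₀)^(n−i)
p-value (one-sided, H₁ greater) = 0.99733
At α=0.05: p ≥ α → fail to reject H₀

reject H₀: no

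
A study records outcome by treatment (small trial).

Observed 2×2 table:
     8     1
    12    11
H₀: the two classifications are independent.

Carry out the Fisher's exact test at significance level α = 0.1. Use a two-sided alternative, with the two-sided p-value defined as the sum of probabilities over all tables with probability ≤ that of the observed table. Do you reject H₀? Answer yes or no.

Margins: r₁=9, r₂=23, c₁=20, c₂=12, n=32
p_obs = C(9,8)·C(23,12)/C(32,20); sum pmf over tables with pmf ≤ p_obs
p-value (two-sided) = 0.10316
At α=0.1: p ≥ α → fail to reject H₀

reject H₀: no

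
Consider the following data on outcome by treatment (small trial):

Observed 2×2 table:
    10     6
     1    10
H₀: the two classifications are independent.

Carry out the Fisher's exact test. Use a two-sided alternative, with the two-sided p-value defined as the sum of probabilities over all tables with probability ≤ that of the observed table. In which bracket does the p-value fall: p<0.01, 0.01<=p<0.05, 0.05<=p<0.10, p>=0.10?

p-value bracket: p<0.01

Margins: r₁=16, r₂=11, c₁=11, c₂=16, n=27
p_obs = C(16,10)·C(11,1)/C(27,11); sum pmf over tables with pmf ≤ p_obs
p-value (two-sided) = 0.00761
→ bracket: p<0.01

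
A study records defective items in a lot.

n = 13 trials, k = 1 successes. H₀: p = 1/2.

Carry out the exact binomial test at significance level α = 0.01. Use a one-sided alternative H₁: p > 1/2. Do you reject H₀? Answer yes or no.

reject H₀: no

Exact binomial: n=13, k=1, p₀=1/2=0.5000
P(X≥1) from Σ C(n,i)·p₀^i·(1−p₀)^(n−i)
p-value (one-sided, H₁ greater) = 0.99988
At α=0.01: p ≥ α → fail to reject H₀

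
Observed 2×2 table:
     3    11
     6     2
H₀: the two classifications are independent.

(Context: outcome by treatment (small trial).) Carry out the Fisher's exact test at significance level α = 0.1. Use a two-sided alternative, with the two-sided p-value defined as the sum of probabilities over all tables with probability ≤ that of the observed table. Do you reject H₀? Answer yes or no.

reject H₀: yes

Margins: r₁=14, r₂=8, c₁=9, c₂=13, n=22
p_obs = C(14,3)·C(8,6)/C(22,9); sum pmf over tables with pmf ≤ p_obs
p-value (two-sided) = 0.02601
At α=0.1: p < α → reject H₀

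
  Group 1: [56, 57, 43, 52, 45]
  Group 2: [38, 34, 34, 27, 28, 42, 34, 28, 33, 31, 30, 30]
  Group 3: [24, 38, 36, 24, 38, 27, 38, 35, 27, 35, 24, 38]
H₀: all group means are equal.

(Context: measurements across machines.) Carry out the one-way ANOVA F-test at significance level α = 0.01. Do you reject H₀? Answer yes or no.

Group means [50.60, 32.42, 32.00], grand mean 35.379
SSB = Σnᵢ(x̄ᵢ−x̄)² = 1400.711; SSW = ΣΣ(x−x̄ᵢ)² = 794.117
MSB = 1400.711/2 = 700.3555; MSW = 794.117/26 = 30.5429
F = MSB/MSW = 22.9302
df = (2, 26)
p-value (upper-tail) = 0.00000
At α=0.01: p < α → reject H₀

reject H₀: yes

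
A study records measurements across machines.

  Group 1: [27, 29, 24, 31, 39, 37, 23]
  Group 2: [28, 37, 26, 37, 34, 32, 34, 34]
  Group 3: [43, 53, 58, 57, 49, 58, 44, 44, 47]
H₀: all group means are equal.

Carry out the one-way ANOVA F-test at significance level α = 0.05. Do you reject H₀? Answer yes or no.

reject H₀: yes

Group means [30.00, 32.75, 50.33], grand mean 38.542
SSB = Σnᵢ(x̄ᵢ−x̄)² = 2030.458; SSW = ΣΣ(x−x̄ᵢ)² = 651.500
MSB = 2030.458/2 = 1015.2292; MSW = 651.500/21 = 31.0238
F = MSB/MSW = 32.7242
df = (2, 21)
p-value (upper-tail) = 0.00000
At α=0.05: p < α → reject H₀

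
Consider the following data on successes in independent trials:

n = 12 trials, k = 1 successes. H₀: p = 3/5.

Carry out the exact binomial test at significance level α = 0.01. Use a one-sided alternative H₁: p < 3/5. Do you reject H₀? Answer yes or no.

Exact binomial: n=12, k=1, p₀=3/5=0.6000
P(X≤1) from Σ C(n,i)·p₀^i·(1−p₀)^(n−i)
p-value (one-sided, H₁ less) = 0.00032
At α=0.01: p < α → reject H₀

reject H₀: yes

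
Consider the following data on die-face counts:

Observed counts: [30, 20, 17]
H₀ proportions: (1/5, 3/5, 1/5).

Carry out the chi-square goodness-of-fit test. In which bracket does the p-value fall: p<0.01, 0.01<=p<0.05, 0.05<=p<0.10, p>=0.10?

n = 67; E_i = n·p_i = [13.40, 40.20, 13.40]
χ² = (30−13.40)²/13.40 + (20−40.20)²/40.20 + (17−13.40)²/13.40 = 31.6816
df = 2
p-value (upper-tail) = 0.00000
→ bracket: p<0.01

p-value bracket: p<0.01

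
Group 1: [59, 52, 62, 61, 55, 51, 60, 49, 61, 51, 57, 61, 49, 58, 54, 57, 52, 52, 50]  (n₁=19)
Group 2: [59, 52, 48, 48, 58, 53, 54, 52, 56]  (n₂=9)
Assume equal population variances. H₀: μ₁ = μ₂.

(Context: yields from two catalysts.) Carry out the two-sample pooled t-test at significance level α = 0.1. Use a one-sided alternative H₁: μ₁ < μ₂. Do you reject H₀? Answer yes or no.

x̄₁=55.316, s₁=4.534, n₁=19
x̄₂=53.333, s₂=3.905, n₂=9
s_p² = [18·4.534² + 8·3.905²]/26 = 18.9271
SE = √(s_p²·(1/19+1/9)) = 1.7604
t = (55.316−53.333)/1.7604 = 1.1261
df = 26
p-value (one-sided, H₁ less) = 0.86480
At α=0.1: p ≥ α → fail to reject H₀

reject H₀: no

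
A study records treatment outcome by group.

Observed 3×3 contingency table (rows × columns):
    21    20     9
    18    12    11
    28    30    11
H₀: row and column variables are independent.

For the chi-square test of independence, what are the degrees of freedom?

df = (r−1)(c−1) = (3−1)·(3−1) = 4

degrees of freedom = 4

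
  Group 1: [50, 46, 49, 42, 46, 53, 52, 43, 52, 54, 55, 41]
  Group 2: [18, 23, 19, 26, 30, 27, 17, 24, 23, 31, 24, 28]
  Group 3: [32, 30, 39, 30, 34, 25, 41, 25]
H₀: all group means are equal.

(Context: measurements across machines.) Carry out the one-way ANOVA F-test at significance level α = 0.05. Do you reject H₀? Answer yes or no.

reject H₀: yes

Group means [48.58, 24.17, 32.00], grand mean 35.281
SSB = Σnᵢ(x̄ᵢ−x̄)² = 3691.885; SSW = ΣΣ(x−x̄ᵢ)² = 726.583
MSB = 3691.885/2 = 1845.9427; MSW = 726.583/29 = 25.0546
F = MSB/MSW = 73.6768
df = (2, 29)
p-value (upper-tail) = 0.00000
At α=0.05: p < α → reject H₀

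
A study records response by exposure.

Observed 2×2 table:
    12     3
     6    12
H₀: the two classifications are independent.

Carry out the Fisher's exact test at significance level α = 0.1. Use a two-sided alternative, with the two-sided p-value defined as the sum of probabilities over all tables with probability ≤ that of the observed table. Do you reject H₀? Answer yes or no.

reject H₀: yes

Margins: r₁=15, r₂=18, c₁=18, c₂=15, n=33
p_obs = C(15,12)·C(18,6)/C(33,18); sum pmf over tables with pmf ≤ p_obs
p-value (two-sided) = 0.01346
At α=0.1: p < α → reject H₀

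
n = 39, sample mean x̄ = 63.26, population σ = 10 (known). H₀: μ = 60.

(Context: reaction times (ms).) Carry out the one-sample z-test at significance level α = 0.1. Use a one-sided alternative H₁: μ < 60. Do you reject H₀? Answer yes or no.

SE = σ/√n = 10/√39 = 1.6013
z = (x̄−μ₀)/SE = (63.26−60)/1.6013 = 2.0359
p-value (one-sided, H₁ less) = 0.97912
At α=0.1: p ≥ α → fail to reject H₀

reject H₀: no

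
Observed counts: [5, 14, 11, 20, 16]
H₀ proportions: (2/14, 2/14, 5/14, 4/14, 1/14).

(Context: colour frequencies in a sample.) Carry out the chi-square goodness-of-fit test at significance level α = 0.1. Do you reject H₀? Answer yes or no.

n = 66; E_i = n·p_i = [9.43, 9.43, 23.57, 18.86, 4.71]
χ² = (5−9.43)²/9.43 + (14−9.43)²/9.43 + (11−23.57)²/23.57 + (20−18.86)²/18.86 + (16−4.71)²/4.71 = 38.0879
df = 4
p-value (upper-tail) = 0.00000
At α=0.1: p < α → reject H₀

reject H₀: yes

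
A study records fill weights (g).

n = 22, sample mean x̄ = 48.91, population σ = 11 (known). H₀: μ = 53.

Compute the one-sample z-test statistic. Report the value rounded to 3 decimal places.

SE = σ/√n = 11/√22 = 2.3452
z = (x̄−μ₀)/SE = (48.91−53)/2.3452 = -1.7440

test statistic = -1.744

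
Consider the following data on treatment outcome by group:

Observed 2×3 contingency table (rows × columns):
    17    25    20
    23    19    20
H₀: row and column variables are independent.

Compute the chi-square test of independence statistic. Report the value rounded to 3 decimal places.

Row totals [62, 62], col totals [40, 44, 40], n=124
χ² = (17−20.00)²/20.00 + (25−22.00)²/22.00 + (20−20.00)²/20.00 + (23−20.00)²/20.00 + (19−22.00)²/22.00 + (20−20.00)²/20.00 = 1.7182
df = 2

test statistic = 1.718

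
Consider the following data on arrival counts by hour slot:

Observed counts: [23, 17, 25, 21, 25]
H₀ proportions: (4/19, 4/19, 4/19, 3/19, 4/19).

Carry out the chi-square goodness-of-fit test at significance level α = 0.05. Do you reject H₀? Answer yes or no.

reject H₀: no

n = 111; E_i = n·p_i = [23.37, 23.37, 23.37, 17.53, 23.37]
χ² = (23−23.37)²/23.37 + (17−23.37)²/23.37 + (25−23.37)²/23.37 + (21−17.53)²/17.53 + (25−23.37)²/23.37 = 2.6577
df = 4
p-value (upper-tail) = 0.61664
At α=0.05: p ≥ α → fail to reject H₀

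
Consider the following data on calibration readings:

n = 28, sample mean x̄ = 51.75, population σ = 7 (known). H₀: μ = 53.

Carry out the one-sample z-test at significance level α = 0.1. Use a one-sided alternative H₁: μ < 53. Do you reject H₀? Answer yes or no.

reject H₀: no

SE = σ/√n = 7/√28 = 1.3229
z = (x̄−μ₀)/SE = (51.75−53)/1.3229 = -0.9449
p-value (one-sided, H₁ less) = 0.17235
At α=0.1: p ≥ α → fail to reject H₀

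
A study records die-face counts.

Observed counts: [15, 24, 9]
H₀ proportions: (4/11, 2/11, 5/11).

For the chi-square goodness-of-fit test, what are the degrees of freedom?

degrees of freedom = 2

df = k − 1 = 3 − 1 = 2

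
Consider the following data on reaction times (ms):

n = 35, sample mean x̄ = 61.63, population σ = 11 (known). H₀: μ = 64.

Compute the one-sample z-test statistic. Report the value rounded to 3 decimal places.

SE = σ/√n = 11/√35 = 1.8593
z = (x̄−μ₀)/SE = (61.63−64)/1.8593 = -1.2746

test statistic = -1.275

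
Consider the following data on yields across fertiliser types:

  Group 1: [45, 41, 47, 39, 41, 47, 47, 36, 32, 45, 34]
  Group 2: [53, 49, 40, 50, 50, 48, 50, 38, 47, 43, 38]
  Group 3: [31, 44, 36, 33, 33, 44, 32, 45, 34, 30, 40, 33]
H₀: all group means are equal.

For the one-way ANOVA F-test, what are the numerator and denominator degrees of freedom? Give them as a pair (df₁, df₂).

degrees of freedom = [2, 31]

k = 3 groups, N = 34 total
df = (k−1, N−k) = (3−1, 34−3) = (2, 31)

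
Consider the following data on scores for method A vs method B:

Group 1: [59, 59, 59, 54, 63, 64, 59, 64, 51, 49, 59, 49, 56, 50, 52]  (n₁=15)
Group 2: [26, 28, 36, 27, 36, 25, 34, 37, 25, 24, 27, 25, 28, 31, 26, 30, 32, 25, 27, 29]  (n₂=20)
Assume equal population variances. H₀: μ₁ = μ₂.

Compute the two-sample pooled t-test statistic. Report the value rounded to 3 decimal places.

x̄₁=56.467, s₁=5.330, n₁=15
x̄₂=28.900, s₂=4.115, n₂=20
s_p² = [14·5.330² + 19·4.115²]/33 = 21.8040
SE = √(s_p²·(1/15+1/20)) = 1.5949
t = (56.467−28.900)/1.5949 = 17.2839
df = 33

test statistic = 17.284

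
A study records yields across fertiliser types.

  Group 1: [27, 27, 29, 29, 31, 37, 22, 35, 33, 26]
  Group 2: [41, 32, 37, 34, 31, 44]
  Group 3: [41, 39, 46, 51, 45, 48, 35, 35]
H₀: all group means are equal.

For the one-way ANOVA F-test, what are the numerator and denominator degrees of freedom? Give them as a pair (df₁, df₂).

degrees of freedom = [2, 21]

k = 3 groups, N = 24 total
df = (k−1, N−k) = (3−1, 24−3) = (2, 21)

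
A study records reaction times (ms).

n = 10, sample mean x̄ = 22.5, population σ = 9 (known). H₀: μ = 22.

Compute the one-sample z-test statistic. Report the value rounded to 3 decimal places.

test statistic = 0.176

SE = σ/√n = 9/√10 = 2.8460
z = (x̄−μ₀)/SE = (22.5−22)/2.8460 = 0.1757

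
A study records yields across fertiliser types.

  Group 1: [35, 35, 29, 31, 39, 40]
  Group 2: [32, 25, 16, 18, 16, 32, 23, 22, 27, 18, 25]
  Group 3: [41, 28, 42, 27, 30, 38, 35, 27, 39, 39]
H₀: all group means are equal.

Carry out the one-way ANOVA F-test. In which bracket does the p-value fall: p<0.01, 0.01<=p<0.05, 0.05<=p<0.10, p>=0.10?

Group means [34.83, 23.09, 34.60], grand mean 29.963
SSB = Σnᵢ(x̄ᵢ−x̄)² = 876.821; SSW = ΣΣ(x−x̄ᵢ)² = 754.142
MSB = 876.821/2 = 438.4103; MSW = 754.142/24 = 31.4226
F = MSB/MSW = 13.9521
df = (2, 24)
p-value (upper-tail) = 0.00010
→ bracket: p<0.01

p-value bracket: p<0.01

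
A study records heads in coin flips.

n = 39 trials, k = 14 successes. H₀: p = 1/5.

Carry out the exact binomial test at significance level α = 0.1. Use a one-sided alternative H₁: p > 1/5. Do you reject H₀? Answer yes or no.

reject H₀: yes

Exact binomial: n=39, k=14, p₀=1/5=0.2000
P(X≥14) from Σ C(n,i)·p₀^i·(1−p₀)^(n−i)
p-value (one-sided, H₁ greater) = 0.01539
At α=0.1: p < α → reject H₀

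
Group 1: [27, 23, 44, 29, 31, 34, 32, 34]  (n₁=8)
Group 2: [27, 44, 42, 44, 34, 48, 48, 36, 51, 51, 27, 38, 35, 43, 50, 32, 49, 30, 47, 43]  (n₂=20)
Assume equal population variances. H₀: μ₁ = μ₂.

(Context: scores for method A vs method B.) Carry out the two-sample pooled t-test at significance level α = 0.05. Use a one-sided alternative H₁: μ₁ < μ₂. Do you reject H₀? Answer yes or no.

reject H₀: yes

x̄₁=31.750, s₁=6.182, n₁=8
x̄₂=40.950, s₂=8.010, n₂=20
s_p² = [7·6.182² + 19·8.010²]/26 = 57.1712
SE = √(s_p²·(1/8+1/20)) = 3.1631
t = (31.750−40.950)/3.1631 = -2.9086
df = 26
p-value (one-sided, H₁ less) = 0.00367
At α=0.05: p < α → reject H₀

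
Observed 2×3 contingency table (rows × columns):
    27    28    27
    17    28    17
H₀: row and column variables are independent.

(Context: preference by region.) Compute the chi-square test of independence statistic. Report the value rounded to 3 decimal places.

test statistic = 1.802

Row totals [82, 62], col totals [44, 56, 44], n=144
χ² = (27−25.06)²/25.06 + (28−31.89)²/31.89 + (27−25.06)²/25.06 + (17−18.94)²/18.94 + (28−24.11)²/24.11 + (17−18.94)²/18.94 = 1.8024
df = 2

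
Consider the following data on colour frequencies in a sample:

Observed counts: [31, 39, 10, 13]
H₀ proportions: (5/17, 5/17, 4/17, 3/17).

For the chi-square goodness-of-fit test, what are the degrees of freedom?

df = k − 1 = 4 − 1 = 3

degrees of freedom = 3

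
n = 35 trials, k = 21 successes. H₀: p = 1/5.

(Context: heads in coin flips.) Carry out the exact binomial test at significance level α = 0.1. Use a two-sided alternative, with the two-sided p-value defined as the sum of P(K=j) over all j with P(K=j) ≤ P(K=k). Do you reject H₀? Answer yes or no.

reject H₀: yes

Exact binomial: n=35, k=21, p₀=1/5=0.2000
P(X=j) = C(n,j)·p₀^j·(1−p₀)^(n−j); p = Σ P(X=j) over j with P(X=j) ≤ P(X=21)
p-value (two-sided) = 0.00000
At α=0.1: p < α → reject H₀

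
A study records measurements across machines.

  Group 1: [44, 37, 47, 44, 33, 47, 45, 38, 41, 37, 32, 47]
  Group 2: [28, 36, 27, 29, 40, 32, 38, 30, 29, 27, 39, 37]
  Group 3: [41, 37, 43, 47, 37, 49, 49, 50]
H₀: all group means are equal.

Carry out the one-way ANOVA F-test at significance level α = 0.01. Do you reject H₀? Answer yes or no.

Group means [41.00, 32.67, 44.12], grand mean 38.656
SSB = Σnᵢ(x̄ᵢ−x̄)² = 735.677; SSW = ΣΣ(x−x̄ᵢ)² = 803.542
MSB = 735.677/2 = 367.8385; MSW = 803.542/29 = 27.7083
F = MSB/MSW = 13.2754
df = (2, 29)
p-value (upper-tail) = 0.00008
At α=0.01: p < α → reject H₀

reject H₀: yes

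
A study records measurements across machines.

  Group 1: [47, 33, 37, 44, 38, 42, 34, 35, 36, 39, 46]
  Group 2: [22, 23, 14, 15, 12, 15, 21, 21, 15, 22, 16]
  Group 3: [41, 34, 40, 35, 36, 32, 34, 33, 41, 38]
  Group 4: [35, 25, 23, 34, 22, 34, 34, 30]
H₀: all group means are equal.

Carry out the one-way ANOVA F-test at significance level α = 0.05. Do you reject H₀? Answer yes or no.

reject H₀: yes

Group means [39.18, 17.82, 36.40, 29.62], grand mean 30.700
SSB = Σnᵢ(x̄ᵢ−x̄)² = 2950.852; SSW = ΣΣ(x−x̄ᵢ)² = 707.548
MSB = 2950.852/3 = 983.6174; MSW = 707.548/36 = 19.6541
F = MSB/MSW = 50.0464
df = (3, 36)
p-value (upper-tail) = 0.00000
At α=0.05: p < α → reject H₀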